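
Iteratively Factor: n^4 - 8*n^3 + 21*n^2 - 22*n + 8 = (n - 4)*(n^3 - 4*n^2 + 5*n - 2) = (n - 4)*(n - 1)*(n^2 - 3*n + 2) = (n - 4)*(n - 2)*(n - 1)*(n - 1)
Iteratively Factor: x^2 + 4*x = (x + 4)*(x)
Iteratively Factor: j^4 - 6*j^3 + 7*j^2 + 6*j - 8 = (j + 1)*(j^3 - 7*j^2 + 14*j - 8) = (j - 2)*(j + 1)*(j^2 - 5*j + 4) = (j - 2)*(j - 1)*(j + 1)*(j - 4)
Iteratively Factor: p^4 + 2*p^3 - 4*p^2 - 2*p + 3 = (p - 1)*(p^3 + 3*p^2 - p - 3) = (p - 1)*(p + 1)*(p^2 + 2*p - 3) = (p - 1)^2*(p + 1)*(p + 3)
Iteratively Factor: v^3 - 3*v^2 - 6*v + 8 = (v - 4)*(v^2 + v - 2) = (v - 4)*(v + 2)*(v - 1)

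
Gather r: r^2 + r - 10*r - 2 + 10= r^2 - 9*r + 8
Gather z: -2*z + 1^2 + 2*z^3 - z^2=2*z^3 - z^2 - 2*z + 1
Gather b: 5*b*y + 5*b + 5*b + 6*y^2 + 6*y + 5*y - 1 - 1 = b*(5*y + 10) + 6*y^2 + 11*y - 2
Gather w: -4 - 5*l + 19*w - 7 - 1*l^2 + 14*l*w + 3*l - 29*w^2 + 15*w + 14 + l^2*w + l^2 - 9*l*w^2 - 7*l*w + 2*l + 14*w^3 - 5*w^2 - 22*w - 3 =14*w^3 + w^2*(-9*l - 34) + w*(l^2 + 7*l + 12)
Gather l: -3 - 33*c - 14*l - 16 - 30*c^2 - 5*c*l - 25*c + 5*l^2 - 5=-30*c^2 - 58*c + 5*l^2 + l*(-5*c - 14) - 24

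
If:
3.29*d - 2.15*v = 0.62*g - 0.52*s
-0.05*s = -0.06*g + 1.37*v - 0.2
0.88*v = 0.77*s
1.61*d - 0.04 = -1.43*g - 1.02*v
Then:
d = 0.04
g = -0.12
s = 0.15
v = 0.14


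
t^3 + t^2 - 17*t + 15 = (t - 3)*(t - 1)*(t + 5)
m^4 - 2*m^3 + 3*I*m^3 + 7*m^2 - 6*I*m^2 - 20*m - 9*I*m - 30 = (m - 3)*(m + 1)*(m - 2*I)*(m + 5*I)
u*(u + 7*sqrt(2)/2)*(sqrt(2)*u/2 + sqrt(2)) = sqrt(2)*u^3/2 + sqrt(2)*u^2 + 7*u^2/2 + 7*u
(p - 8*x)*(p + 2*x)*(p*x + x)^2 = p^4*x^2 - 6*p^3*x^3 + 2*p^3*x^2 - 16*p^2*x^4 - 12*p^2*x^3 + p^2*x^2 - 32*p*x^4 - 6*p*x^3 - 16*x^4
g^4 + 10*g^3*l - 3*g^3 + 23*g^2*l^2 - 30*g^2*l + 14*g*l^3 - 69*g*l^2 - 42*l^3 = (g - 3)*(g + l)*(g + 2*l)*(g + 7*l)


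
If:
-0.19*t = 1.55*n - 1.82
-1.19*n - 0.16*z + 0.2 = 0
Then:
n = 0.168067226890756 - 0.134453781512605*z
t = 1.0968597965502*z + 8.2078726227333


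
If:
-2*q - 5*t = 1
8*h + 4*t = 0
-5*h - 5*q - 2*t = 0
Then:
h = 5/52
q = -1/52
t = -5/26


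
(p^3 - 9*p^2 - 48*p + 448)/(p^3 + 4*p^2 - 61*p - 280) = (p - 8)/(p + 5)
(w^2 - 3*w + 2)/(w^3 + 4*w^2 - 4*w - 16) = (w - 1)/(w^2 + 6*w + 8)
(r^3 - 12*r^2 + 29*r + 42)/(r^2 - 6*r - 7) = r - 6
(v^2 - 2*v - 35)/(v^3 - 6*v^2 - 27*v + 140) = 1/(v - 4)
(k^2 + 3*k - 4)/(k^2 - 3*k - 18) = (-k^2 - 3*k + 4)/(-k^2 + 3*k + 18)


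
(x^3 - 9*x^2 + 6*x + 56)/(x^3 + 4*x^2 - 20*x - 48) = (x - 7)/(x + 6)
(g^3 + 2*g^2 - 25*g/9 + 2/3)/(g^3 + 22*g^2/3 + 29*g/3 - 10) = (g - 1/3)/(g + 5)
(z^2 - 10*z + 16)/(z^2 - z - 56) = (z - 2)/(z + 7)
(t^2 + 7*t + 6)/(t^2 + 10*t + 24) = (t + 1)/(t + 4)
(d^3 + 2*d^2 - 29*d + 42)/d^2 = d + 2 - 29/d + 42/d^2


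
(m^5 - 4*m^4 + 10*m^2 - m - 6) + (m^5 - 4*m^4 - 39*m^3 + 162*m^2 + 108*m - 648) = 2*m^5 - 8*m^4 - 39*m^3 + 172*m^2 + 107*m - 654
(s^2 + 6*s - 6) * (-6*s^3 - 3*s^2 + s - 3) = -6*s^5 - 39*s^4 + 19*s^3 + 21*s^2 - 24*s + 18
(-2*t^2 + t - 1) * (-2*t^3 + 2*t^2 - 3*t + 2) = 4*t^5 - 6*t^4 + 10*t^3 - 9*t^2 + 5*t - 2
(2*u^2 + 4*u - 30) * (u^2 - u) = 2*u^4 + 2*u^3 - 34*u^2 + 30*u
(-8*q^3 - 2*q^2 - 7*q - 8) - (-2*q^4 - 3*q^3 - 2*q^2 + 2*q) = 2*q^4 - 5*q^3 - 9*q - 8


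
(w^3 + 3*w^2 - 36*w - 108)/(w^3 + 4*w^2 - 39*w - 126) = (w + 6)/(w + 7)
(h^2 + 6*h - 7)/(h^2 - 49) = (h - 1)/(h - 7)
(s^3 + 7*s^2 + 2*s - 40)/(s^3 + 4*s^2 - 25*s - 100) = (s - 2)/(s - 5)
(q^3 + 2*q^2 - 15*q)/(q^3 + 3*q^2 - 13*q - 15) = q/(q + 1)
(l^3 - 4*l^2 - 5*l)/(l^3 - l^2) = (l^2 - 4*l - 5)/(l*(l - 1))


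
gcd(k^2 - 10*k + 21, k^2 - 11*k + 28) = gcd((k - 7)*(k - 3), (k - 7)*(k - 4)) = k - 7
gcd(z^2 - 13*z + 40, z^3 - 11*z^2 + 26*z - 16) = z - 8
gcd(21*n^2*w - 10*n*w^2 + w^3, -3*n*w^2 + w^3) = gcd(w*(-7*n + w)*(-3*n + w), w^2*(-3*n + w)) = -3*n*w + w^2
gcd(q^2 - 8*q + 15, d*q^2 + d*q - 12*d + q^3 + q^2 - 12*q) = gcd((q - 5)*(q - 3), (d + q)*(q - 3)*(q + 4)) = q - 3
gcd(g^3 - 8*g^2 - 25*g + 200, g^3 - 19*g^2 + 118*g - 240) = g^2 - 13*g + 40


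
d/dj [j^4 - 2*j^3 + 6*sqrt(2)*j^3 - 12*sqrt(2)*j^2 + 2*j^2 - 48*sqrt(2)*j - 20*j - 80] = 4*j^3 - 6*j^2 + 18*sqrt(2)*j^2 - 24*sqrt(2)*j + 4*j - 48*sqrt(2) - 20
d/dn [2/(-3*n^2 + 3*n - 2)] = 6*(2*n - 1)/(3*n^2 - 3*n + 2)^2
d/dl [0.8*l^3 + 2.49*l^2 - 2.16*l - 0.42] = 2.4*l^2 + 4.98*l - 2.16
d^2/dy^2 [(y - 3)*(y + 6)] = 2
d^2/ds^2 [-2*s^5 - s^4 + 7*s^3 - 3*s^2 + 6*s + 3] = -40*s^3 - 12*s^2 + 42*s - 6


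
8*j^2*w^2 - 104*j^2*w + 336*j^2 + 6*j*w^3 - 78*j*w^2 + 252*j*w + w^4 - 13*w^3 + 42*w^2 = (2*j + w)*(4*j + w)*(w - 7)*(w - 6)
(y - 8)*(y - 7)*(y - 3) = y^3 - 18*y^2 + 101*y - 168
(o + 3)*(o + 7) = o^2 + 10*o + 21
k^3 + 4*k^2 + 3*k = k*(k + 1)*(k + 3)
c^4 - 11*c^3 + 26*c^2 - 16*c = c*(c - 8)*(c - 2)*(c - 1)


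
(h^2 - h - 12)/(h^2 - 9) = (h - 4)/(h - 3)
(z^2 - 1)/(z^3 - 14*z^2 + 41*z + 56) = (z - 1)/(z^2 - 15*z + 56)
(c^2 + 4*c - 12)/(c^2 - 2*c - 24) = (-c^2 - 4*c + 12)/(-c^2 + 2*c + 24)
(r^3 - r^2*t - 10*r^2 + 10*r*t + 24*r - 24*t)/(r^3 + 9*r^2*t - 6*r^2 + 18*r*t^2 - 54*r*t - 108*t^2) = (r^2 - r*t - 4*r + 4*t)/(r^2 + 9*r*t + 18*t^2)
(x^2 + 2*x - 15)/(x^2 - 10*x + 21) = (x + 5)/(x - 7)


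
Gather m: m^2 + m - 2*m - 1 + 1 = m^2 - m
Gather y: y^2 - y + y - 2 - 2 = y^2 - 4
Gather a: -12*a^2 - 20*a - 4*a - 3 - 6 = -12*a^2 - 24*a - 9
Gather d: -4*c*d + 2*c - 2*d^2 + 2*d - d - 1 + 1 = 2*c - 2*d^2 + d*(1 - 4*c)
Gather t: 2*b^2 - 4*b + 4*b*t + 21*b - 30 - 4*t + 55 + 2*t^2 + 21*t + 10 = 2*b^2 + 17*b + 2*t^2 + t*(4*b + 17) + 35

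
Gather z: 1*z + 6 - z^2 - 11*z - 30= -z^2 - 10*z - 24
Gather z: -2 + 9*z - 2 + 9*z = 18*z - 4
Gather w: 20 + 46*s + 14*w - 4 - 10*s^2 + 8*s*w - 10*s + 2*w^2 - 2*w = -10*s^2 + 36*s + 2*w^2 + w*(8*s + 12) + 16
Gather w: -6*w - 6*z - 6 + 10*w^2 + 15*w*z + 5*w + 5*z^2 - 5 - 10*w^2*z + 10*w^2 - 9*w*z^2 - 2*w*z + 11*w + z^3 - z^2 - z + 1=w^2*(20 - 10*z) + w*(-9*z^2 + 13*z + 10) + z^3 + 4*z^2 - 7*z - 10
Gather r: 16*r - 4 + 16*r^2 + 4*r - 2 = 16*r^2 + 20*r - 6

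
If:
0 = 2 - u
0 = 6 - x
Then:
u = 2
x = 6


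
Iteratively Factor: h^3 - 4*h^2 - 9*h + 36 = (h - 4)*(h^2 - 9) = (h - 4)*(h - 3)*(h + 3)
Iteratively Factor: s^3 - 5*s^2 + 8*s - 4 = (s - 2)*(s^2 - 3*s + 2) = (s - 2)^2*(s - 1)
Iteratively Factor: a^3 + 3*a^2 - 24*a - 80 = (a + 4)*(a^2 - a - 20) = (a + 4)^2*(a - 5)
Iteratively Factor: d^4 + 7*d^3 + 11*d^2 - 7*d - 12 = (d + 4)*(d^3 + 3*d^2 - d - 3) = (d - 1)*(d + 4)*(d^2 + 4*d + 3) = (d - 1)*(d + 1)*(d + 4)*(d + 3)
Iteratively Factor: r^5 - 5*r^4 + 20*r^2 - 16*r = (r)*(r^4 - 5*r^3 + 20*r - 16) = r*(r - 2)*(r^3 - 3*r^2 - 6*r + 8) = r*(r - 2)*(r + 2)*(r^2 - 5*r + 4) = r*(r - 2)*(r - 1)*(r + 2)*(r - 4)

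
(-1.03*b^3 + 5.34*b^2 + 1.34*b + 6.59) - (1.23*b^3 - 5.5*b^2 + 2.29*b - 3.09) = -2.26*b^3 + 10.84*b^2 - 0.95*b + 9.68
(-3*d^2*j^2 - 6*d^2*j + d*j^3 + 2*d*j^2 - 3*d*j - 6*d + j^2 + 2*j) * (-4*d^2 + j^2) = 12*d^4*j^2 + 24*d^4*j - 4*d^3*j^3 - 8*d^3*j^2 + 12*d^3*j + 24*d^3 - 3*d^2*j^4 - 6*d^2*j^3 - 4*d^2*j^2 - 8*d^2*j + d*j^5 + 2*d*j^4 - 3*d*j^3 - 6*d*j^2 + j^4 + 2*j^3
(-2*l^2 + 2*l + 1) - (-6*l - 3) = -2*l^2 + 8*l + 4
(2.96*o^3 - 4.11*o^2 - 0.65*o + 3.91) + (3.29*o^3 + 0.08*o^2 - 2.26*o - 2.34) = 6.25*o^3 - 4.03*o^2 - 2.91*o + 1.57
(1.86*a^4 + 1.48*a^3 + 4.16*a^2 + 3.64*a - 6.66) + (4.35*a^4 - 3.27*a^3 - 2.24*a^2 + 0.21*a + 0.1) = 6.21*a^4 - 1.79*a^3 + 1.92*a^2 + 3.85*a - 6.56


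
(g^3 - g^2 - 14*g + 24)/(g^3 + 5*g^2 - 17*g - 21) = (g^2 + 2*g - 8)/(g^2 + 8*g + 7)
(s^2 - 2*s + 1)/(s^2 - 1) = (s - 1)/(s + 1)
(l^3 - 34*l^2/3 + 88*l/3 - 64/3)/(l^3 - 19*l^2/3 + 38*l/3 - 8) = (l - 8)/(l - 3)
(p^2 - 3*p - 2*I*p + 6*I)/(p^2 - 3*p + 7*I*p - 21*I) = (p - 2*I)/(p + 7*I)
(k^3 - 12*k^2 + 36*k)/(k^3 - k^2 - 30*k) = (k - 6)/(k + 5)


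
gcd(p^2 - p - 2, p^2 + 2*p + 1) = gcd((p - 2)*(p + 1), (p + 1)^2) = p + 1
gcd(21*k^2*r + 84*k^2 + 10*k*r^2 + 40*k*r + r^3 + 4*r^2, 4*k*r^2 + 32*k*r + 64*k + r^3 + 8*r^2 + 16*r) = r + 4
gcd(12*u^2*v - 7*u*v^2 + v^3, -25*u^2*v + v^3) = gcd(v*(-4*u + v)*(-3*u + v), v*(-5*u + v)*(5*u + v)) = v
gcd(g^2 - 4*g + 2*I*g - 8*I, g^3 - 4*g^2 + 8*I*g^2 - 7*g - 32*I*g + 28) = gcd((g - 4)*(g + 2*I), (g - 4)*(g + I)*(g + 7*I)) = g - 4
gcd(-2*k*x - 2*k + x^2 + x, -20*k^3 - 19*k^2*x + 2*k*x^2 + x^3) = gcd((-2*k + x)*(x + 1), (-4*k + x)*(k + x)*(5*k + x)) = 1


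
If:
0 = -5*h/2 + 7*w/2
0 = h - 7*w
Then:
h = 0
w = 0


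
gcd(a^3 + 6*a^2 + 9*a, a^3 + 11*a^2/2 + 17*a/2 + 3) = a + 3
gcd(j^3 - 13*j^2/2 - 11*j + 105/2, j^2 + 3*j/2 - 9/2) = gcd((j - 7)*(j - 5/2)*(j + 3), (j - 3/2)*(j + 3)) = j + 3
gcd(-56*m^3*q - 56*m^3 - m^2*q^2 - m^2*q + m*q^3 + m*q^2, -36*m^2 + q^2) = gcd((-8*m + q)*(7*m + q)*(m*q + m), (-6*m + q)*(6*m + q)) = 1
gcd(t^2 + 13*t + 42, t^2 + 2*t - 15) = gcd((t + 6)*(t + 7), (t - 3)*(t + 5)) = 1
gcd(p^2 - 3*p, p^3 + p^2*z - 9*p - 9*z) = p - 3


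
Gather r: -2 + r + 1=r - 1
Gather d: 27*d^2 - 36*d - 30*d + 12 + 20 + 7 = 27*d^2 - 66*d + 39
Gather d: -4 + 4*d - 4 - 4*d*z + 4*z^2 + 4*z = d*(4 - 4*z) + 4*z^2 + 4*z - 8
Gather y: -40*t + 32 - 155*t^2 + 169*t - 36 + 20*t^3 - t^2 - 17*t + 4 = 20*t^3 - 156*t^2 + 112*t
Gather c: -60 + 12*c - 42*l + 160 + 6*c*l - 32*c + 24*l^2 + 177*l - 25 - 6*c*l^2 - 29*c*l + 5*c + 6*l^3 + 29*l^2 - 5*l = c*(-6*l^2 - 23*l - 15) + 6*l^3 + 53*l^2 + 130*l + 75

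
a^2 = a^2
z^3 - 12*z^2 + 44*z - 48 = (z - 6)*(z - 4)*(z - 2)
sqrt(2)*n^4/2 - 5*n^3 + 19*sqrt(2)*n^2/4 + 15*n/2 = n*(n - 3*sqrt(2))*(n - 5*sqrt(2)/2)*(sqrt(2)*n/2 + 1/2)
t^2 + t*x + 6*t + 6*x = (t + 6)*(t + x)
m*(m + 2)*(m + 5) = m^3 + 7*m^2 + 10*m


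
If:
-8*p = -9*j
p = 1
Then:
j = 8/9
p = 1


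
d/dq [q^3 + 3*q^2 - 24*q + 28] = 3*q^2 + 6*q - 24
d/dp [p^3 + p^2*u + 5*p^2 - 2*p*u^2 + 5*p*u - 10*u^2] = 3*p^2 + 2*p*u + 10*p - 2*u^2 + 5*u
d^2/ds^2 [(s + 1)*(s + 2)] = 2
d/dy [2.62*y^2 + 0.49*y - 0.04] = 5.24*y + 0.49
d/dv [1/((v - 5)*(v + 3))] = 2*(1 - v)/(v^4 - 4*v^3 - 26*v^2 + 60*v + 225)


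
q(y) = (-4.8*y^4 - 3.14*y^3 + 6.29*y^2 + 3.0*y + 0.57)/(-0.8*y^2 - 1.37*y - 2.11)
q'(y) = (1.6*y + 1.37)*(-4.8*y^4 - 3.14*y^3 + 6.29*y^2 + 3.0*y + 0.57)/(-0.8*y^2 - 1.37*y - 2.11)^2 + (-19.2*y^3 - 9.42*y^2 + 12.58*y + 3.0)/(-0.8*y^2 - 1.37*y - 2.11) = (7.68*y^5 + 22.24*y^4 + 49.1156*y^3 + 13.6589*y^2 - 25.6318*y - 5.5491)/(0.64*y^4 + 2.192*y^3 + 5.2529*y^2 + 5.7814*y + 4.4521)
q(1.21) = 0.49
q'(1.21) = 5.66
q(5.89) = 162.98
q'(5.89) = 63.63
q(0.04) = -0.32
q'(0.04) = -1.40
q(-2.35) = 23.39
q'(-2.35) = -34.67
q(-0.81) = -1.23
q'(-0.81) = 2.14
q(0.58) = -1.03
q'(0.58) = -0.32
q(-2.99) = 48.76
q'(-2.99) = -44.13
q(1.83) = 6.30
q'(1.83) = 13.17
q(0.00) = -0.27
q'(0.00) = -1.25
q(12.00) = 777.69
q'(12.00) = 137.44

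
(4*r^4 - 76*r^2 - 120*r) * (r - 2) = 4*r^5 - 8*r^4 - 76*r^3 + 32*r^2 + 240*r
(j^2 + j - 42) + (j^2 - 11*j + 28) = 2*j^2 - 10*j - 14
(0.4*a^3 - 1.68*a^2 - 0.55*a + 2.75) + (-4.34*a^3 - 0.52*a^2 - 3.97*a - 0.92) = -3.94*a^3 - 2.2*a^2 - 4.52*a + 1.83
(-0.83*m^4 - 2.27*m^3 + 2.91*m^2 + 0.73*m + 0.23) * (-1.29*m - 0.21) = 1.0707*m^5 + 3.1026*m^4 - 3.2772*m^3 - 1.5528*m^2 - 0.45*m - 0.0483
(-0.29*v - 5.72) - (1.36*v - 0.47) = -1.65*v - 5.25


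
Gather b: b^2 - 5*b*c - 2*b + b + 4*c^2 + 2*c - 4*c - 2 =b^2 + b*(-5*c - 1) + 4*c^2 - 2*c - 2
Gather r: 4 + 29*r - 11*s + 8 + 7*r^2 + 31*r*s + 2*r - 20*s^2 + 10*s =7*r^2 + r*(31*s + 31) - 20*s^2 - s + 12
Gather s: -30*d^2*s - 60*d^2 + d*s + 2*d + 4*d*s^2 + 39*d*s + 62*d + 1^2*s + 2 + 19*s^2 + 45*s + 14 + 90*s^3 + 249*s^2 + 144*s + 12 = -60*d^2 + 64*d + 90*s^3 + s^2*(4*d + 268) + s*(-30*d^2 + 40*d + 190) + 28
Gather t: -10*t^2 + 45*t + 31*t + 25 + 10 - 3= -10*t^2 + 76*t + 32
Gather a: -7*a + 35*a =28*a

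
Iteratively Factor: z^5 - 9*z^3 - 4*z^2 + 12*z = (z + 2)*(z^4 - 2*z^3 - 5*z^2 + 6*z) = (z + 2)^2*(z^3 - 4*z^2 + 3*z) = z*(z + 2)^2*(z^2 - 4*z + 3) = z*(z - 3)*(z + 2)^2*(z - 1)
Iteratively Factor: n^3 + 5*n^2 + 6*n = (n + 2)*(n^2 + 3*n) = (n + 2)*(n + 3)*(n)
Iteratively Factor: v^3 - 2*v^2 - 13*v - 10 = (v - 5)*(v^2 + 3*v + 2) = (v - 5)*(v + 2)*(v + 1)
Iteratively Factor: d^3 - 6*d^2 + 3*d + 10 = (d + 1)*(d^2 - 7*d + 10) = (d - 2)*(d + 1)*(d - 5)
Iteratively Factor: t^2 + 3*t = (t)*(t + 3)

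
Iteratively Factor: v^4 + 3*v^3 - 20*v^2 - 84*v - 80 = (v - 5)*(v^3 + 8*v^2 + 20*v + 16) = (v - 5)*(v + 2)*(v^2 + 6*v + 8) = (v - 5)*(v + 2)*(v + 4)*(v + 2)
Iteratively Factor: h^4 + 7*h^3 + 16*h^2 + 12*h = (h + 2)*(h^3 + 5*h^2 + 6*h) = h*(h + 2)*(h^2 + 5*h + 6) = h*(h + 2)^2*(h + 3)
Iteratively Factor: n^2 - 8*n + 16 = (n - 4)*(n - 4)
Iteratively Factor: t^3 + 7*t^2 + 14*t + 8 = (t + 2)*(t^2 + 5*t + 4) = (t + 2)*(t + 4)*(t + 1)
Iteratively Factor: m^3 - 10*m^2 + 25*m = (m)*(m^2 - 10*m + 25) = m*(m - 5)*(m - 5)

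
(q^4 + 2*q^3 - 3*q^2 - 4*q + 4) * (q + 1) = q^5 + 3*q^4 - q^3 - 7*q^2 + 4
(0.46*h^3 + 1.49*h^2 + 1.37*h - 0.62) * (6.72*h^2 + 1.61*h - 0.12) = 3.0912*h^5 + 10.7534*h^4 + 11.5501*h^3 - 2.1395*h^2 - 1.1626*h + 0.0744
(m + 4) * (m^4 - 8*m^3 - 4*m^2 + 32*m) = m^5 - 4*m^4 - 36*m^3 + 16*m^2 + 128*m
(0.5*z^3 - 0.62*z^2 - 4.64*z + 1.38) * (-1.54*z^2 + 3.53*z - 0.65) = -0.77*z^5 + 2.7198*z^4 + 4.632*z^3 - 18.1014*z^2 + 7.8874*z - 0.897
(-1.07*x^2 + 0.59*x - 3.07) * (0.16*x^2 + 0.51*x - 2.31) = -0.1712*x^4 - 0.4513*x^3 + 2.2814*x^2 - 2.9286*x + 7.0917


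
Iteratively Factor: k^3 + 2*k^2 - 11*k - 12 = (k + 1)*(k^2 + k - 12) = (k - 3)*(k + 1)*(k + 4)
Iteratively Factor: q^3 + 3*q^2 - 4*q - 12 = (q + 3)*(q^2 - 4) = (q - 2)*(q + 3)*(q + 2)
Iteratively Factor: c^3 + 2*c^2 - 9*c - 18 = (c + 3)*(c^2 - c - 6) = (c - 3)*(c + 3)*(c + 2)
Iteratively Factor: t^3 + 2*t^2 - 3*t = (t + 3)*(t^2 - t) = (t - 1)*(t + 3)*(t)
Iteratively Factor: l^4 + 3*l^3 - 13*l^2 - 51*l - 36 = (l + 3)*(l^3 - 13*l - 12) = (l + 3)^2*(l^2 - 3*l - 4) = (l - 4)*(l + 3)^2*(l + 1)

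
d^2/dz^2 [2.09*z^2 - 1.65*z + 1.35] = 4.18000000000000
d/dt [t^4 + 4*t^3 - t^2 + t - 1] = 4*t^3 + 12*t^2 - 2*t + 1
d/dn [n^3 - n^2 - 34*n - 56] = 3*n^2 - 2*n - 34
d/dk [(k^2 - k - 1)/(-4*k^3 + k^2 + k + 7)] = ((2*k - 1)*(-4*k^3 + k^2 + k + 7) + (-12*k^2 + 2*k + 1)*(-k^2 + k + 1))/(-4*k^3 + k^2 + k + 7)^2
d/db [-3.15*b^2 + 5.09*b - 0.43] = 5.09 - 6.3*b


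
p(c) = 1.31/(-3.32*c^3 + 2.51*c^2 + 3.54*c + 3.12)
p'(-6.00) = 0.00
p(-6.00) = 0.00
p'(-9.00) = 0.00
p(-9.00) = 0.00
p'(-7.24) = 0.00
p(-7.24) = 0.00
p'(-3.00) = 0.01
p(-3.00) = 0.01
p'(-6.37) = 0.00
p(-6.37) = 0.00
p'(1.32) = 0.46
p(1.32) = 0.29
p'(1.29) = 0.38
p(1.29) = 0.28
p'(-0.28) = -0.31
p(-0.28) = 0.55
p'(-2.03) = 0.05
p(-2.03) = 0.04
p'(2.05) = 0.62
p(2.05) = -0.17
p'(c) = 1.31*(9.96*c^2 - 5.02*c - 3.54)/(-3.32*c^3 + 2.51*c^2 + 3.54*c + 3.12)^2 = (13.0476*c^2 - 6.5762*c - 4.6374)/(-3.32*c^3 + 2.51*c^2 + 3.54*c + 3.12)^2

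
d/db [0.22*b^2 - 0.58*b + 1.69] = 0.44*b - 0.58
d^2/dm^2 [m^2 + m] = 2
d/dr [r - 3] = 1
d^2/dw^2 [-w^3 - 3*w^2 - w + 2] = -6*w - 6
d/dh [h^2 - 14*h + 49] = 2*h - 14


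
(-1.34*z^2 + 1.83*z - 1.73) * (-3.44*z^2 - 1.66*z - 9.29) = 4.6096*z^4 - 4.0708*z^3 + 15.362*z^2 - 14.1289*z + 16.0717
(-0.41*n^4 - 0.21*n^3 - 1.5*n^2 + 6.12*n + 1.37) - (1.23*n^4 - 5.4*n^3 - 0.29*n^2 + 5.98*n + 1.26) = -1.64*n^4 + 5.19*n^3 - 1.21*n^2 + 0.14*n + 0.11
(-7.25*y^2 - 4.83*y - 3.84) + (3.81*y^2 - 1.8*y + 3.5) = -3.44*y^2 - 6.63*y - 0.34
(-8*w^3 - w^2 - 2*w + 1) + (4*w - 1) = -8*w^3 - w^2 + 2*w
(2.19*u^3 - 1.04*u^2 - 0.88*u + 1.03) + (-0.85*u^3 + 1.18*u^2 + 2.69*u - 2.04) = 1.34*u^3 + 0.14*u^2 + 1.81*u - 1.01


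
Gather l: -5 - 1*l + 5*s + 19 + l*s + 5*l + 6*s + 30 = l*(s + 4) + 11*s + 44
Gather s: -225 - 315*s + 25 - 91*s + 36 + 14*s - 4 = -392*s - 168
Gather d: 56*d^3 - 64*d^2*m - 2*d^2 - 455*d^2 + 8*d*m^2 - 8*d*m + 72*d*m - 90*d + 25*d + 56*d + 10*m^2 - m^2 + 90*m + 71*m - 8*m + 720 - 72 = 56*d^3 + d^2*(-64*m - 457) + d*(8*m^2 + 64*m - 9) + 9*m^2 + 153*m + 648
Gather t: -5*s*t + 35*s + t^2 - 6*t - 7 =35*s + t^2 + t*(-5*s - 6) - 7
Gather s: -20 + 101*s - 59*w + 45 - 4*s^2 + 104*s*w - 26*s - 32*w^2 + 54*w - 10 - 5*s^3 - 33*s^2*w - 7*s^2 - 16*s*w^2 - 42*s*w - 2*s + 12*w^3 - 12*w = -5*s^3 + s^2*(-33*w - 11) + s*(-16*w^2 + 62*w + 73) + 12*w^3 - 32*w^2 - 17*w + 15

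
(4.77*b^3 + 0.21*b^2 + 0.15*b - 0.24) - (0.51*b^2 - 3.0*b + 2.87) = 4.77*b^3 - 0.3*b^2 + 3.15*b - 3.11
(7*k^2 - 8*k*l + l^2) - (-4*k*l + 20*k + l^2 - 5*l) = 7*k^2 - 4*k*l - 20*k + 5*l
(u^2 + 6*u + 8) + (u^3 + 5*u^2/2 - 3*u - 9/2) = u^3 + 7*u^2/2 + 3*u + 7/2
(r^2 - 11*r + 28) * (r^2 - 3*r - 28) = r^4 - 14*r^3 + 33*r^2 + 224*r - 784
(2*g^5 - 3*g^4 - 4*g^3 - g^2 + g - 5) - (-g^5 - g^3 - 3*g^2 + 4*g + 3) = 3*g^5 - 3*g^4 - 3*g^3 + 2*g^2 - 3*g - 8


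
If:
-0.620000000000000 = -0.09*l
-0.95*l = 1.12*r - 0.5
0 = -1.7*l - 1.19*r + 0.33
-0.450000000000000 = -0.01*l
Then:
No Solution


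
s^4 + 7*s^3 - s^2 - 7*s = s*(s - 1)*(s + 1)*(s + 7)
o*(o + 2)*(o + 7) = o^3 + 9*o^2 + 14*o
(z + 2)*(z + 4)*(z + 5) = z^3 + 11*z^2 + 38*z + 40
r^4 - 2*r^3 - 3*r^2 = r^2*(r - 3)*(r + 1)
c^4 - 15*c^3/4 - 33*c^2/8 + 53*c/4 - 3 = (c - 4)*(c - 3/2)*(c - 1/4)*(c + 2)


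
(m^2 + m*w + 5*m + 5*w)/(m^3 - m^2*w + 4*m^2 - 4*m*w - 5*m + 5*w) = (-m - w)/(-m^2 + m*w + m - w)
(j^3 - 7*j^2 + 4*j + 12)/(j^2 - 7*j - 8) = (j^2 - 8*j + 12)/(j - 8)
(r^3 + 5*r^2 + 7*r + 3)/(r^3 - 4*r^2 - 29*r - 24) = (r + 1)/(r - 8)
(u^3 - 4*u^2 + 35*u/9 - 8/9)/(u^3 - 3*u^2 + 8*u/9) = (u - 1)/u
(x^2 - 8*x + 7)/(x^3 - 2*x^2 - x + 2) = (x - 7)/(x^2 - x - 2)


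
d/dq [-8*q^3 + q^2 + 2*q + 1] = -24*q^2 + 2*q + 2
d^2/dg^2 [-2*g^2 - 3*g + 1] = -4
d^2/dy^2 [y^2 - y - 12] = 2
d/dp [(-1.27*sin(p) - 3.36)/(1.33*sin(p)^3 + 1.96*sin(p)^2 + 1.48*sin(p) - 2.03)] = (3.3782*sin(p)^3 + 15.8956*sin(p)^2 + 13.1712*sin(p) + 7.5509)*cos(p)/(1.7689*sin(p)^6 + 5.2136*sin(p)^5 + 7.7784*sin(p)^4 + 0.4018*sin(p)^3 - 5.7672*sin(p)^2 - 6.0088*sin(p) + 4.1209)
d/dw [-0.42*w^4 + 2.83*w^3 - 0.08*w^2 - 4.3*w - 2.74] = -1.68*w^3 + 8.49*w^2 - 0.16*w - 4.3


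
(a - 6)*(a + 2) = a^2 - 4*a - 12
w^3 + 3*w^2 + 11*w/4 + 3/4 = (w + 1/2)*(w + 1)*(w + 3/2)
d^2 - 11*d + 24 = (d - 8)*(d - 3)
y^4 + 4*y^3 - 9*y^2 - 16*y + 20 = (y - 2)*(y - 1)*(y + 2)*(y + 5)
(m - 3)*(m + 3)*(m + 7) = m^3 + 7*m^2 - 9*m - 63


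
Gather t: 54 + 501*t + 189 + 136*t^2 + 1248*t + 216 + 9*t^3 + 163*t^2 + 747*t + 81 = 9*t^3 + 299*t^2 + 2496*t + 540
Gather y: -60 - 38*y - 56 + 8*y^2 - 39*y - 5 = 8*y^2 - 77*y - 121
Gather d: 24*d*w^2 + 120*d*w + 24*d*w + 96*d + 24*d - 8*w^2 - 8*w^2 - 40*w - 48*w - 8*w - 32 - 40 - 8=d*(24*w^2 + 144*w + 120) - 16*w^2 - 96*w - 80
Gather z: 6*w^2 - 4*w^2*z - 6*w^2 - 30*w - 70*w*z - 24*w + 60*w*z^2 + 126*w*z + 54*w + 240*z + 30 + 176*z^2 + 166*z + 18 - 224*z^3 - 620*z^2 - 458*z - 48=-224*z^3 + z^2*(60*w - 444) + z*(-4*w^2 + 56*w - 52)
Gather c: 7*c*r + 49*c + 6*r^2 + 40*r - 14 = c*(7*r + 49) + 6*r^2 + 40*r - 14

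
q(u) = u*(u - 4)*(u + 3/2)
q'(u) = u*(u - 4) + u*(u + 3/2) + (u - 4)*(u + 3/2) = 3*u^2 - 5*u - 6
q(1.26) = -9.53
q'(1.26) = -7.54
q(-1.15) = 2.07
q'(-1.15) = 3.72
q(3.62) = -7.04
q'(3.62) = 15.21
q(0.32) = -2.14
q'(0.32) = -7.29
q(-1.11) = 2.21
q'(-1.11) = 3.25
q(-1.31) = 1.32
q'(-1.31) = 5.70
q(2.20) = -14.65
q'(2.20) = -2.48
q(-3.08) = -34.45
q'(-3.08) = 37.86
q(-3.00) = -31.50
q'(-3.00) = 36.00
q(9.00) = 472.50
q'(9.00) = 192.00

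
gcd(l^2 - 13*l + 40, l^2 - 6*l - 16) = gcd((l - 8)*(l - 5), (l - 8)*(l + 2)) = l - 8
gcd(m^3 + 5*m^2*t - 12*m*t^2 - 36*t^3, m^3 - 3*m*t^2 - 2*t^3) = 1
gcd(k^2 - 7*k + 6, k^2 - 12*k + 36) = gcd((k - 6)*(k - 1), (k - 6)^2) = k - 6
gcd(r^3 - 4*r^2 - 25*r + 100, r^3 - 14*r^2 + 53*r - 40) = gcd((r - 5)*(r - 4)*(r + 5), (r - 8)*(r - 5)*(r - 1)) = r - 5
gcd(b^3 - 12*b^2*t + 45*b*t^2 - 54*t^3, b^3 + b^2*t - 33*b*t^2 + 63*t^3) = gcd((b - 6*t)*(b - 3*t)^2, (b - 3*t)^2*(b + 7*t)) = b^2 - 6*b*t + 9*t^2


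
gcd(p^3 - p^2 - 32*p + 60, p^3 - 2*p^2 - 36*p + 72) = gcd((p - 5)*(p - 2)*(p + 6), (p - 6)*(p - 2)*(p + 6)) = p^2 + 4*p - 12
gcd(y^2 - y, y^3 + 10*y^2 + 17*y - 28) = y - 1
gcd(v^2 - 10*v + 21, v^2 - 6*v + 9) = v - 3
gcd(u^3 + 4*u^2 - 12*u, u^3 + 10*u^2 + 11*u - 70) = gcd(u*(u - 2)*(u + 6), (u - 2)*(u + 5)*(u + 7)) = u - 2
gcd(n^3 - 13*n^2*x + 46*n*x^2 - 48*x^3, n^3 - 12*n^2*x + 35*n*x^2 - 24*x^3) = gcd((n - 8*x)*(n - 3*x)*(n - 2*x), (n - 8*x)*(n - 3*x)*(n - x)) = n^2 - 11*n*x + 24*x^2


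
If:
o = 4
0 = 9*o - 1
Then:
No Solution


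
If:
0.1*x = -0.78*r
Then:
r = -0.128205128205128*x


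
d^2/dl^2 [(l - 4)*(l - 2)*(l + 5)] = 6*l - 2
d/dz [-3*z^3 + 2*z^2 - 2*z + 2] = -9*z^2 + 4*z - 2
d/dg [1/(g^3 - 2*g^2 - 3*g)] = (-3*g^2 + 4*g + 3)/(g^2*(-g^2 + 2*g + 3)^2)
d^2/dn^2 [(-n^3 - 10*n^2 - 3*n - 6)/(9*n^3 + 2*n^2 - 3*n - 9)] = 18*(-88*n^6 - 90*n^5 - 486*n^4 - 746*n^3 - 185*n^2 - 195*n - 99)/(729*n^9 + 486*n^8 - 621*n^7 - 2503*n^6 - 765*n^5 + 1404*n^4 + 2484*n^3 + 243*n^2 - 729*n - 729)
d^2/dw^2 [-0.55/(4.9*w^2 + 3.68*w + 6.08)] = (26.411*w^2 + 19.8352*w - 0.55*(9.8*w + 3.68)*(19.6*w + 7.36) + 32.7712)/(4.9*w^2 + 3.68*w + 6.08)^3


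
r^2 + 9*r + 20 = (r + 4)*(r + 5)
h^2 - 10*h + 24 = (h - 6)*(h - 4)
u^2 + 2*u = u*(u + 2)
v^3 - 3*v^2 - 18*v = v*(v - 6)*(v + 3)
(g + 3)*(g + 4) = g^2 + 7*g + 12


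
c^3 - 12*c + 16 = (c - 2)^2*(c + 4)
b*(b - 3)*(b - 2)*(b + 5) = b^4 - 19*b^2 + 30*b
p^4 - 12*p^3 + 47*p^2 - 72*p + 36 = (p - 6)*(p - 3)*(p - 2)*(p - 1)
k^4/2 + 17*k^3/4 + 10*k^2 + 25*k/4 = k*(k/2 + 1/2)*(k + 5/2)*(k + 5)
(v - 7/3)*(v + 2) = v^2 - v/3 - 14/3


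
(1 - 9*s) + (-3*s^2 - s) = -3*s^2 - 10*s + 1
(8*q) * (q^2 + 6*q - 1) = 8*q^3 + 48*q^2 - 8*q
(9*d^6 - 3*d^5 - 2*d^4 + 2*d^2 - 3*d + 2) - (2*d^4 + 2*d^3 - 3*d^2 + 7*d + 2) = 9*d^6 - 3*d^5 - 4*d^4 - 2*d^3 + 5*d^2 - 10*d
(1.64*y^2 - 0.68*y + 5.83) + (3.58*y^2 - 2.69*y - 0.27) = 5.22*y^2 - 3.37*y + 5.56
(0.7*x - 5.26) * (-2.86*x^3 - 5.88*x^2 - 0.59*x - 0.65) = -2.002*x^4 + 10.9276*x^3 + 30.5158*x^2 + 2.6484*x + 3.419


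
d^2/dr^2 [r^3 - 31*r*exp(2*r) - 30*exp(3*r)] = -124*r*exp(2*r) + 6*r - 270*exp(3*r) - 124*exp(2*r)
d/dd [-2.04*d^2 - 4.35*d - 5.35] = -4.08*d - 4.35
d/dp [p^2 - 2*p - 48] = 2*p - 2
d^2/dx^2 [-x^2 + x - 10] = -2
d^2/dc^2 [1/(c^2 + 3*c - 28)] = 2*(-c^2 - 3*c + (2*c + 3)^2 + 28)/(c^2 + 3*c - 28)^3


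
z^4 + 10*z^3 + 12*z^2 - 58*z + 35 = (z - 1)^2*(z + 5)*(z + 7)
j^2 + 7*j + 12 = (j + 3)*(j + 4)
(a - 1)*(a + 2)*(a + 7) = a^3 + 8*a^2 + 5*a - 14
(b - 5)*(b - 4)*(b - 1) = b^3 - 10*b^2 + 29*b - 20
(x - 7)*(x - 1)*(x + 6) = x^3 - 2*x^2 - 41*x + 42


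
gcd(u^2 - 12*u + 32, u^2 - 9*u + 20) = u - 4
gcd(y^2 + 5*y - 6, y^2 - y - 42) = y + 6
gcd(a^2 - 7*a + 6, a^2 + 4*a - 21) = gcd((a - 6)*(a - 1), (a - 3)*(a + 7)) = 1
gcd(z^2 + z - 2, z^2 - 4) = z + 2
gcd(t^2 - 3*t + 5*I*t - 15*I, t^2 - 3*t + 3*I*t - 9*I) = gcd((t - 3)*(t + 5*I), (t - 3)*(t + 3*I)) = t - 3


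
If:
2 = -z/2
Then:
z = -4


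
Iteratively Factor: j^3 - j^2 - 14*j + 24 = (j - 3)*(j^2 + 2*j - 8) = (j - 3)*(j - 2)*(j + 4)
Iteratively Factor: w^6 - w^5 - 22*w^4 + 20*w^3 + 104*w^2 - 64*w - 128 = (w - 2)*(w^5 + w^4 - 20*w^3 - 20*w^2 + 64*w + 64) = (w - 2)^2*(w^4 + 3*w^3 - 14*w^2 - 48*w - 32) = (w - 2)^2*(w + 1)*(w^3 + 2*w^2 - 16*w - 32) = (w - 4)*(w - 2)^2*(w + 1)*(w^2 + 6*w + 8) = (w - 4)*(w - 2)^2*(w + 1)*(w + 4)*(w + 2)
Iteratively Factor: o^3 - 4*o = (o - 2)*(o^2 + 2*o) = (o - 2)*(o + 2)*(o)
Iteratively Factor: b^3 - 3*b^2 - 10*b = (b - 5)*(b^2 + 2*b) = b*(b - 5)*(b + 2)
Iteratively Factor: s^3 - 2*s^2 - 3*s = (s - 3)*(s^2 + s) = s*(s - 3)*(s + 1)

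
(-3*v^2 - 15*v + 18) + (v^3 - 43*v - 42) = v^3 - 3*v^2 - 58*v - 24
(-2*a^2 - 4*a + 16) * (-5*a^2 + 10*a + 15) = 10*a^4 - 150*a^2 + 100*a + 240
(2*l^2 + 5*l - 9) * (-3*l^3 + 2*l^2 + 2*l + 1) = -6*l^5 - 11*l^4 + 41*l^3 - 6*l^2 - 13*l - 9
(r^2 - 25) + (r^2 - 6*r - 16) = 2*r^2 - 6*r - 41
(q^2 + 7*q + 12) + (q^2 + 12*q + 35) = 2*q^2 + 19*q + 47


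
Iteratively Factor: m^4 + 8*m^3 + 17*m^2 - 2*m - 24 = (m + 3)*(m^3 + 5*m^2 + 2*m - 8) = (m + 3)*(m + 4)*(m^2 + m - 2) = (m - 1)*(m + 3)*(m + 4)*(m + 2)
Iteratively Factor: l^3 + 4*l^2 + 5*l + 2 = (l + 2)*(l^2 + 2*l + 1) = (l + 1)*(l + 2)*(l + 1)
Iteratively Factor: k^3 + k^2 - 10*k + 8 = (k - 1)*(k^2 + 2*k - 8) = (k - 1)*(k + 4)*(k - 2)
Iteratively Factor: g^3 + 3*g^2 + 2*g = (g)*(g^2 + 3*g + 2) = g*(g + 1)*(g + 2)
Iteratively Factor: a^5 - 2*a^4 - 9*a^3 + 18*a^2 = (a + 3)*(a^4 - 5*a^3 + 6*a^2) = (a - 3)*(a + 3)*(a^3 - 2*a^2) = (a - 3)*(a - 2)*(a + 3)*(a^2) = a*(a - 3)*(a - 2)*(a + 3)*(a)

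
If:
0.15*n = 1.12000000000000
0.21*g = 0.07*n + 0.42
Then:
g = 4.49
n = 7.47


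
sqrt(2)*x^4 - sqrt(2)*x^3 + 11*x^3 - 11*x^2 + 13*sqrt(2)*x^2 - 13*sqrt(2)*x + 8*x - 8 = (x - 1)*(x + sqrt(2))*(x + 4*sqrt(2))*(sqrt(2)*x + 1)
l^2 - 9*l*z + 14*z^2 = (l - 7*z)*(l - 2*z)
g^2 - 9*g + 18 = (g - 6)*(g - 3)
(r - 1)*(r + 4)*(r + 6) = r^3 + 9*r^2 + 14*r - 24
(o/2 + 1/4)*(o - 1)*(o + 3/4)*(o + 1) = o^4/2 + 5*o^3/8 - 5*o^2/16 - 5*o/8 - 3/16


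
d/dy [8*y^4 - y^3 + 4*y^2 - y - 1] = 32*y^3 - 3*y^2 + 8*y - 1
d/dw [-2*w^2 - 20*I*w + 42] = -4*w - 20*I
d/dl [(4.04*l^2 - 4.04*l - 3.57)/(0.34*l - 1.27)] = (1.3736*l^2 - 10.2616*l + 6.3446)/(0.1156*l^2 - 0.8636*l + 1.6129)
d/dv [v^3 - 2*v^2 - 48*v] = 3*v^2 - 4*v - 48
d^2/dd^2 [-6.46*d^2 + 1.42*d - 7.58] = -12.9200000000000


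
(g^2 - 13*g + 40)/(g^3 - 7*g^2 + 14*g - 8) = (g^2 - 13*g + 40)/(g^3 - 7*g^2 + 14*g - 8)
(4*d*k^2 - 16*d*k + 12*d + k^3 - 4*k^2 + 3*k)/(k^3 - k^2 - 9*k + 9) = (4*d + k)/(k + 3)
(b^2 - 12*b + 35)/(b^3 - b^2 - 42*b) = (b - 5)/(b*(b + 6))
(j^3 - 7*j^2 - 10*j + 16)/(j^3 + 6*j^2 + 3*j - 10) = (j - 8)/(j + 5)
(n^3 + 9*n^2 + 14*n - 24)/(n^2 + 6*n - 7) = (n^2 + 10*n + 24)/(n + 7)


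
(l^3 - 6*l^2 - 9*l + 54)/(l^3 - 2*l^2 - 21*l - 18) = (l - 3)/(l + 1)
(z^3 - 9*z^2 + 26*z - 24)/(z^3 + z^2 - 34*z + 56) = (z - 3)/(z + 7)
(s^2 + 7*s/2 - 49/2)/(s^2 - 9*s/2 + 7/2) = (s + 7)/(s - 1)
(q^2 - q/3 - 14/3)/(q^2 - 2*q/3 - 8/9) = 3*(-3*q^2 + q + 14)/(-9*q^2 + 6*q + 8)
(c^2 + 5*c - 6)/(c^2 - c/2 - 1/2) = 2*(c + 6)/(2*c + 1)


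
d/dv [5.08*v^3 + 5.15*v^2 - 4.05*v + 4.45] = 15.24*v^2 + 10.3*v - 4.05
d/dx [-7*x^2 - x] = -14*x - 1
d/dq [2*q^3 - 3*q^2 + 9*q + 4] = 6*q^2 - 6*q + 9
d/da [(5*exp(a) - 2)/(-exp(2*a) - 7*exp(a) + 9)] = (5*exp(2*a) - 4*exp(a) + 31)*exp(a)/(exp(4*a) + 14*exp(3*a) + 31*exp(2*a) - 126*exp(a) + 81)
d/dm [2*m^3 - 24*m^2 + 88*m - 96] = 6*m^2 - 48*m + 88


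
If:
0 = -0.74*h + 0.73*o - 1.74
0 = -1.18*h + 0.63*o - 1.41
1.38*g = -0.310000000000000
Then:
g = -0.22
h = 0.17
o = 2.56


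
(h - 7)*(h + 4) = h^2 - 3*h - 28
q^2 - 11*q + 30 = (q - 6)*(q - 5)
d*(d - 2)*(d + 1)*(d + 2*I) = d^4 - d^3 + 2*I*d^3 - 2*d^2 - 2*I*d^2 - 4*I*d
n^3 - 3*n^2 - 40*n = n*(n - 8)*(n + 5)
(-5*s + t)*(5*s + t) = -25*s^2 + t^2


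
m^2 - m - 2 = (m - 2)*(m + 1)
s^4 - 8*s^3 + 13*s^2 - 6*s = s*(s - 6)*(s - 1)^2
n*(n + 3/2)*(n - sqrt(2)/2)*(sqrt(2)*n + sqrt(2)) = sqrt(2)*n^4 - n^3 + 5*sqrt(2)*n^3/2 - 5*n^2/2 + 3*sqrt(2)*n^2/2 - 3*n/2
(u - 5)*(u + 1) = u^2 - 4*u - 5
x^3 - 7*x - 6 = (x - 3)*(x + 1)*(x + 2)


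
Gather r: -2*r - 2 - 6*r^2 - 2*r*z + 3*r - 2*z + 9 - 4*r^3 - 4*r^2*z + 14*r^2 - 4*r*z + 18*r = -4*r^3 + r^2*(8 - 4*z) + r*(19 - 6*z) - 2*z + 7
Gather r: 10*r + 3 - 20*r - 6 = -10*r - 3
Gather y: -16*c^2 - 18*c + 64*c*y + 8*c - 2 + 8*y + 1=-16*c^2 - 10*c + y*(64*c + 8) - 1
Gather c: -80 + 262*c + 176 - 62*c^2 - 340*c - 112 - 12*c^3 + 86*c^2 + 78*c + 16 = -12*c^3 + 24*c^2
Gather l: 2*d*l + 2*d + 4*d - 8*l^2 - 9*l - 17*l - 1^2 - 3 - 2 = 6*d - 8*l^2 + l*(2*d - 26) - 6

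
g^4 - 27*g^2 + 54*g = g*(g - 3)^2*(g + 6)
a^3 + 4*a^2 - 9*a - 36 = (a - 3)*(a + 3)*(a + 4)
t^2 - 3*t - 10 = (t - 5)*(t + 2)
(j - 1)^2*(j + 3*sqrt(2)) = j^3 - 2*j^2 + 3*sqrt(2)*j^2 - 6*sqrt(2)*j + j + 3*sqrt(2)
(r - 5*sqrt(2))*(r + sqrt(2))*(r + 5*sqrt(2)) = r^3 + sqrt(2)*r^2 - 50*r - 50*sqrt(2)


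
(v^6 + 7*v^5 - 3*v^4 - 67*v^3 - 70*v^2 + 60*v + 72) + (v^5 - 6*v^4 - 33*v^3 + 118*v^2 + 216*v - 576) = v^6 + 8*v^5 - 9*v^4 - 100*v^3 + 48*v^2 + 276*v - 504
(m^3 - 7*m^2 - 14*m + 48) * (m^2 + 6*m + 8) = m^5 - m^4 - 48*m^3 - 92*m^2 + 176*m + 384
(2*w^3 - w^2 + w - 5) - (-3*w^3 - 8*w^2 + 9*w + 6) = 5*w^3 + 7*w^2 - 8*w - 11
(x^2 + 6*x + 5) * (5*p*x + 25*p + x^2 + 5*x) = 5*p*x^3 + 55*p*x^2 + 175*p*x + 125*p + x^4 + 11*x^3 + 35*x^2 + 25*x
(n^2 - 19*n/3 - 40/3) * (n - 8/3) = n^3 - 9*n^2 + 32*n/9 + 320/9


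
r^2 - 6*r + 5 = (r - 5)*(r - 1)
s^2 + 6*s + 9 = (s + 3)^2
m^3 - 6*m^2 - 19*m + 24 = (m - 8)*(m - 1)*(m + 3)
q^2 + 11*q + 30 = (q + 5)*(q + 6)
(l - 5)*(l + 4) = l^2 - l - 20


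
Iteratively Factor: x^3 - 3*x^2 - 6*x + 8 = (x + 2)*(x^2 - 5*x + 4) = (x - 1)*(x + 2)*(x - 4)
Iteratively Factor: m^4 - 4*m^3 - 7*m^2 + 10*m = (m + 2)*(m^3 - 6*m^2 + 5*m) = (m - 5)*(m + 2)*(m^2 - m) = m*(m - 5)*(m + 2)*(m - 1)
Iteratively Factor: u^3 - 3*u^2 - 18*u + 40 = (u - 5)*(u^2 + 2*u - 8) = (u - 5)*(u + 4)*(u - 2)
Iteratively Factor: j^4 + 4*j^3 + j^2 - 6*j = (j + 3)*(j^3 + j^2 - 2*j) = (j + 2)*(j + 3)*(j^2 - j) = (j - 1)*(j + 2)*(j + 3)*(j)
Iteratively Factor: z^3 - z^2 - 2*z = (z - 2)*(z^2 + z) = z*(z - 2)*(z + 1)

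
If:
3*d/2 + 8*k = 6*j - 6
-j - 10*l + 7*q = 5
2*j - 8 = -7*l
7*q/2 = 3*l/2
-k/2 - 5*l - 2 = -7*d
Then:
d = -1424/1589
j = 13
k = 14568/1589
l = -18/7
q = -54/49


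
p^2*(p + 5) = p^3 + 5*p^2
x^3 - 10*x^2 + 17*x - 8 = (x - 8)*(x - 1)^2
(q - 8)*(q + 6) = q^2 - 2*q - 48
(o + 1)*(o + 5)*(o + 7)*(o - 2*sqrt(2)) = o^4 - 2*sqrt(2)*o^3 + 13*o^3 - 26*sqrt(2)*o^2 + 47*o^2 - 94*sqrt(2)*o + 35*o - 70*sqrt(2)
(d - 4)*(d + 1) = d^2 - 3*d - 4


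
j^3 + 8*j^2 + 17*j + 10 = (j + 1)*(j + 2)*(j + 5)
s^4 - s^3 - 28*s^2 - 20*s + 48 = (s - 6)*(s - 1)*(s + 2)*(s + 4)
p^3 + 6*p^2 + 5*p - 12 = (p - 1)*(p + 3)*(p + 4)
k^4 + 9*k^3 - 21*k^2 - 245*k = k*(k - 5)*(k + 7)^2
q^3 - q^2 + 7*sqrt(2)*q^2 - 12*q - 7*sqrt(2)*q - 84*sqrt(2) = (q - 4)*(q + 3)*(q + 7*sqrt(2))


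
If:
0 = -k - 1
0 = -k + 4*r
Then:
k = -1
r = -1/4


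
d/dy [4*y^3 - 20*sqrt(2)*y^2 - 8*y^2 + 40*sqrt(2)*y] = 12*y^2 - 40*sqrt(2)*y - 16*y + 40*sqrt(2)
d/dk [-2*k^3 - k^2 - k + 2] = -6*k^2 - 2*k - 1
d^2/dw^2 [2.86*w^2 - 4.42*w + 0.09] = 5.72000000000000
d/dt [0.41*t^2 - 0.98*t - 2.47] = 0.82*t - 0.98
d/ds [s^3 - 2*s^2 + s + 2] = 3*s^2 - 4*s + 1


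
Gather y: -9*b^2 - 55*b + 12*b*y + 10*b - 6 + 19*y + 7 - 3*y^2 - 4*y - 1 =-9*b^2 - 45*b - 3*y^2 + y*(12*b + 15)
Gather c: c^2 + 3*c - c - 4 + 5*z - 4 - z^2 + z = c^2 + 2*c - z^2 + 6*z - 8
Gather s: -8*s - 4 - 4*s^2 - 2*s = -4*s^2 - 10*s - 4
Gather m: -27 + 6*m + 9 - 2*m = 4*m - 18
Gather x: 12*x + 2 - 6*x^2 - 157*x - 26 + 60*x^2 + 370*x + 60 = 54*x^2 + 225*x + 36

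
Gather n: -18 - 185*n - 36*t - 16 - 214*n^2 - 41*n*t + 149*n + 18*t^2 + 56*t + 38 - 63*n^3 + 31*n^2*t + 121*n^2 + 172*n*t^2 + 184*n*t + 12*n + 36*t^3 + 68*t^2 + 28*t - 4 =-63*n^3 + n^2*(31*t - 93) + n*(172*t^2 + 143*t - 24) + 36*t^3 + 86*t^2 + 48*t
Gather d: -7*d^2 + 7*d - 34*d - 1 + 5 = -7*d^2 - 27*d + 4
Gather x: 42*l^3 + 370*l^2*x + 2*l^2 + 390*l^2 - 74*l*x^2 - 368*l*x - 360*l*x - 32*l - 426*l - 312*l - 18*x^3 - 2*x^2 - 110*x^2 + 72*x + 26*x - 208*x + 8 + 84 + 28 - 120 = 42*l^3 + 392*l^2 - 770*l - 18*x^3 + x^2*(-74*l - 112) + x*(370*l^2 - 728*l - 110)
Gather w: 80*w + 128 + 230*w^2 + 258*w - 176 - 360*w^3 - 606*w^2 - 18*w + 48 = -360*w^3 - 376*w^2 + 320*w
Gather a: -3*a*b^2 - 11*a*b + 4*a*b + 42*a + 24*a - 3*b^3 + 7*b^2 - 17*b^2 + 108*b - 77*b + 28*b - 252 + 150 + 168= a*(-3*b^2 - 7*b + 66) - 3*b^3 - 10*b^2 + 59*b + 66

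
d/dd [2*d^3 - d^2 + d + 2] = 6*d^2 - 2*d + 1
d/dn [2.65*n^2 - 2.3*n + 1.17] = 5.3*n - 2.3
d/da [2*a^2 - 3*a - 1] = 4*a - 3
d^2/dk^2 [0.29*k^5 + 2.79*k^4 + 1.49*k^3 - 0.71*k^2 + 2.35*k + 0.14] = 5.8*k^3 + 33.48*k^2 + 8.94*k - 1.42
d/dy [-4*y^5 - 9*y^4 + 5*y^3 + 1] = y^2*(-20*y^2 - 36*y + 15)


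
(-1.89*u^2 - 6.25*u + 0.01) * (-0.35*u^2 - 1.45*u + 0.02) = 0.6615*u^4 + 4.928*u^3 + 9.0212*u^2 - 0.1395*u + 0.0002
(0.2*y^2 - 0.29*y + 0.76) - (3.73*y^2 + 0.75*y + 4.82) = -3.53*y^2 - 1.04*y - 4.06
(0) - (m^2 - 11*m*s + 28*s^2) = -m^2 + 11*m*s - 28*s^2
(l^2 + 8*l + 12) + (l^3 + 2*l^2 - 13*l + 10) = l^3 + 3*l^2 - 5*l + 22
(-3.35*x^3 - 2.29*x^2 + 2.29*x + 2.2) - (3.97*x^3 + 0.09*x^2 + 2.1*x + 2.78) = -7.32*x^3 - 2.38*x^2 + 0.19*x - 0.58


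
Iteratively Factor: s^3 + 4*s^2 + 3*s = (s + 3)*(s^2 + s) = (s + 1)*(s + 3)*(s)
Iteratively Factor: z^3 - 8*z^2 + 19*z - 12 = (z - 4)*(z^2 - 4*z + 3) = (z - 4)*(z - 3)*(z - 1)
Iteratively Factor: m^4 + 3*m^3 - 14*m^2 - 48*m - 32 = (m + 2)*(m^3 + m^2 - 16*m - 16) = (m + 2)*(m + 4)*(m^2 - 3*m - 4) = (m - 4)*(m + 2)*(m + 4)*(m + 1)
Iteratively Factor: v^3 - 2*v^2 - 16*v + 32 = (v - 4)*(v^2 + 2*v - 8) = (v - 4)*(v - 2)*(v + 4)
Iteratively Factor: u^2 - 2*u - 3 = (u - 3)*(u + 1)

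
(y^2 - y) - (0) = y^2 - y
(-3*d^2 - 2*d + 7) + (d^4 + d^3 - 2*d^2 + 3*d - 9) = d^4 + d^3 - 5*d^2 + d - 2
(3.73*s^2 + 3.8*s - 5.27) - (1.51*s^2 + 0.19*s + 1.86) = 2.22*s^2 + 3.61*s - 7.13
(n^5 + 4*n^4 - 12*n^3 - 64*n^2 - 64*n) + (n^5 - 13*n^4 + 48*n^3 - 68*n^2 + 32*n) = 2*n^5 - 9*n^4 + 36*n^3 - 132*n^2 - 32*n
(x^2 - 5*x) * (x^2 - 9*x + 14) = x^4 - 14*x^3 + 59*x^2 - 70*x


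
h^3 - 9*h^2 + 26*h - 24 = (h - 4)*(h - 3)*(h - 2)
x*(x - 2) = x^2 - 2*x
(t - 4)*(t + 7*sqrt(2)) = t^2 - 4*t + 7*sqrt(2)*t - 28*sqrt(2)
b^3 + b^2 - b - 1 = (b - 1)*(b + 1)^2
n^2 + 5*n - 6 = (n - 1)*(n + 6)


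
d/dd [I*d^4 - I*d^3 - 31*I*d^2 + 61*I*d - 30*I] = I*(4*d^3 - 3*d^2 - 62*d + 61)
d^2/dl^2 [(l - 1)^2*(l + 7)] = 6*l + 10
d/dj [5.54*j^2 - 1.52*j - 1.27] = 11.08*j - 1.52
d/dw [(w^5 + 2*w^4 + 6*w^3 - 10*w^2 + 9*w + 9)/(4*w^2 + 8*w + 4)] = (3*w^5 + 9*w^4 + 14*w^3 + 18*w^2 - 29*w - 9)/(4*(w^3 + 3*w^2 + 3*w + 1))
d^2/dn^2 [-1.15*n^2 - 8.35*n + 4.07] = -2.30000000000000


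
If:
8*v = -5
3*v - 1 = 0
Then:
No Solution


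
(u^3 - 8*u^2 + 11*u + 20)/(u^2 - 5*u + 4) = (u^2 - 4*u - 5)/(u - 1)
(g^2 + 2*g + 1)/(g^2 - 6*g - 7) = (g + 1)/(g - 7)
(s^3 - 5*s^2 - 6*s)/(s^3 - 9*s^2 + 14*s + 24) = s/(s - 4)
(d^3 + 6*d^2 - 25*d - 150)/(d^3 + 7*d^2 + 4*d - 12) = (d^2 - 25)/(d^2 + d - 2)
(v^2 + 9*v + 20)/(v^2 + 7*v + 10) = (v + 4)/(v + 2)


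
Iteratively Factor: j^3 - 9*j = (j - 3)*(j^2 + 3*j) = j*(j - 3)*(j + 3)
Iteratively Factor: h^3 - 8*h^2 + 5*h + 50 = (h + 2)*(h^2 - 10*h + 25) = (h - 5)*(h + 2)*(h - 5)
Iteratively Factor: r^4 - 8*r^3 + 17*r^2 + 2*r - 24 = (r - 2)*(r^3 - 6*r^2 + 5*r + 12) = (r - 4)*(r - 2)*(r^2 - 2*r - 3) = (r - 4)*(r - 2)*(r + 1)*(r - 3)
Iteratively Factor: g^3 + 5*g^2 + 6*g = (g + 3)*(g^2 + 2*g) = g*(g + 3)*(g + 2)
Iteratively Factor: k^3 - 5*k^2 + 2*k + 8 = (k + 1)*(k^2 - 6*k + 8) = (k - 2)*(k + 1)*(k - 4)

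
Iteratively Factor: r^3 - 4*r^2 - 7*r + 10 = (r + 2)*(r^2 - 6*r + 5) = (r - 5)*(r + 2)*(r - 1)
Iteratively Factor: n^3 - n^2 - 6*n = (n)*(n^2 - n - 6) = n*(n + 2)*(n - 3)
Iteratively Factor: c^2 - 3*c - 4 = (c + 1)*(c - 4)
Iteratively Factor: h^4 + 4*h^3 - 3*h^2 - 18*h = (h + 3)*(h^3 + h^2 - 6*h) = (h - 2)*(h + 3)*(h^2 + 3*h) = (h - 2)*(h + 3)^2*(h)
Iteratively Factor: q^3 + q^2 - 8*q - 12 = (q - 3)*(q^2 + 4*q + 4) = (q - 3)*(q + 2)*(q + 2)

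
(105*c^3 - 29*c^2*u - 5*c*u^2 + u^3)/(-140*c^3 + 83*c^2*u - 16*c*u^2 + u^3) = (-15*c^2 + 2*c*u + u^2)/(20*c^2 - 9*c*u + u^2)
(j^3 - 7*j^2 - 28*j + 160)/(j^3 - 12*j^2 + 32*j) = (j + 5)/j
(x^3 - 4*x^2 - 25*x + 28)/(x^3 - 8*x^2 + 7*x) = (x + 4)/x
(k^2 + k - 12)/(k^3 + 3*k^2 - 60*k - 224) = (k - 3)/(k^2 - k - 56)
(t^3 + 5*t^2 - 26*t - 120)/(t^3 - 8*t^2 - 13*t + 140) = (t + 6)/(t - 7)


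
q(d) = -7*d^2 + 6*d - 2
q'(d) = 6 - 14*d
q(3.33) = -59.64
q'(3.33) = -40.62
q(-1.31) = -21.87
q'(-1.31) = 24.34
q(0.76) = -1.48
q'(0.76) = -4.64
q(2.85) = -41.76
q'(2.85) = -33.90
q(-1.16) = -18.38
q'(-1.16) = 22.24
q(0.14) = -1.30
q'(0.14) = 4.04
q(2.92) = -44.16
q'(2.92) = -34.88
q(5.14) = -156.10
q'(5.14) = -65.96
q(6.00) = -218.00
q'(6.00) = -78.00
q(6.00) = -218.00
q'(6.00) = -78.00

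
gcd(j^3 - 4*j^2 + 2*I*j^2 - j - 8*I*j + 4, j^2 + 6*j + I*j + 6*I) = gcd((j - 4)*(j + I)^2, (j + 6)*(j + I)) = j + I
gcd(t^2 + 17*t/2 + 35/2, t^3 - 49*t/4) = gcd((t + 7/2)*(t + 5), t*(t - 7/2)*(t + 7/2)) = t + 7/2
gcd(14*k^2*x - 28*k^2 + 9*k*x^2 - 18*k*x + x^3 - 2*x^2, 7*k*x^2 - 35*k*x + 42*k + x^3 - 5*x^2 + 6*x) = 7*k*x - 14*k + x^2 - 2*x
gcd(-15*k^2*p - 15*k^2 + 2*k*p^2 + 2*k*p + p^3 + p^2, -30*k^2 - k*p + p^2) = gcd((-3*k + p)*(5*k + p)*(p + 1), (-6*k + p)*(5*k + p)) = 5*k + p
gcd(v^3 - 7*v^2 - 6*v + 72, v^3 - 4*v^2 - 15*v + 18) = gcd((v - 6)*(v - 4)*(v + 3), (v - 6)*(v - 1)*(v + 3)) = v^2 - 3*v - 18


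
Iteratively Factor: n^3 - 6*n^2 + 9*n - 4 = (n - 1)*(n^2 - 5*n + 4) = (n - 1)^2*(n - 4)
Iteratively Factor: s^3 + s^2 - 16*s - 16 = (s - 4)*(s^2 + 5*s + 4) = (s - 4)*(s + 4)*(s + 1)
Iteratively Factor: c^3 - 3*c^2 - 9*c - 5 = (c + 1)*(c^2 - 4*c - 5) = (c - 5)*(c + 1)*(c + 1)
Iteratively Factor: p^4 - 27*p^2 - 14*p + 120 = (p + 3)*(p^3 - 3*p^2 - 18*p + 40) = (p - 2)*(p + 3)*(p^2 - p - 20) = (p - 5)*(p - 2)*(p + 3)*(p + 4)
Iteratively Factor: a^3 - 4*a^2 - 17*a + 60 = (a - 3)*(a^2 - a - 20) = (a - 3)*(a + 4)*(a - 5)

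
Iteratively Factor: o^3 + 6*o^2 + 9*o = (o + 3)*(o^2 + 3*o) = o*(o + 3)*(o + 3)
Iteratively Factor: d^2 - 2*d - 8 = (d + 2)*(d - 4)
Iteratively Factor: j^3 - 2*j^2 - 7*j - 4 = (j + 1)*(j^2 - 3*j - 4) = (j - 4)*(j + 1)*(j + 1)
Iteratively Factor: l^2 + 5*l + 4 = (l + 4)*(l + 1)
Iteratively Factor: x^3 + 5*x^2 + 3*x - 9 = (x - 1)*(x^2 + 6*x + 9) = (x - 1)*(x + 3)*(x + 3)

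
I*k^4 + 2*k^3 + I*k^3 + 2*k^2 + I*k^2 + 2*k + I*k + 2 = (k + 1)*(k - 2*I)*(k + I)*(I*k + 1)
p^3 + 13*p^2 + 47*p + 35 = (p + 1)*(p + 5)*(p + 7)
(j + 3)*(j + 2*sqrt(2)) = j^2 + 2*sqrt(2)*j + 3*j + 6*sqrt(2)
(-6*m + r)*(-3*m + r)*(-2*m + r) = -36*m^3 + 36*m^2*r - 11*m*r^2 + r^3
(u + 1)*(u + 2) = u^2 + 3*u + 2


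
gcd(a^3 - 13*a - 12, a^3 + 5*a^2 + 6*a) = a + 3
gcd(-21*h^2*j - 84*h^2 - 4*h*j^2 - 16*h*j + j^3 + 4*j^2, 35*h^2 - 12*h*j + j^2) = 7*h - j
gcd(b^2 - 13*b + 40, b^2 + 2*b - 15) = 1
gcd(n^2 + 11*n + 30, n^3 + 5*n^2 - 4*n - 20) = n + 5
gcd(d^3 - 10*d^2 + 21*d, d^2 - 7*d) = d^2 - 7*d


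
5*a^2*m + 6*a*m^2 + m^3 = m*(a + m)*(5*a + m)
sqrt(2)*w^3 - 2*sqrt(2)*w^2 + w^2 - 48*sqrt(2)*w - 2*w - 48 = (w - 8)*(w + 6)*(sqrt(2)*w + 1)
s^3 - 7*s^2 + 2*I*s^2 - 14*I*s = s*(s - 7)*(s + 2*I)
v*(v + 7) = v^2 + 7*v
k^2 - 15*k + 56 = (k - 8)*(k - 7)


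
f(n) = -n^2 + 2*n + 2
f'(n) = 2 - 2*n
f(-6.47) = -52.80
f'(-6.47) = 14.94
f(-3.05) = -13.40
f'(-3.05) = 8.10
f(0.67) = 2.89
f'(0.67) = 0.66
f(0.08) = 2.15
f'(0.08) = 1.84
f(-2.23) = -7.43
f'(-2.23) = 6.46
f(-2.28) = -7.76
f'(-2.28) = 6.56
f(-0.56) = 0.57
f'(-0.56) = 3.12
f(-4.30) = -25.09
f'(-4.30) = 10.60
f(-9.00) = -97.00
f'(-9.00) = 20.00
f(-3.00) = -13.00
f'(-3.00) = 8.00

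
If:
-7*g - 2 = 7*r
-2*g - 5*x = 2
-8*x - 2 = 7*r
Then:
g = -16/51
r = 10/357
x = -14/51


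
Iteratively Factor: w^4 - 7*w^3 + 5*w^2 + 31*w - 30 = (w - 5)*(w^3 - 2*w^2 - 5*w + 6) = (w - 5)*(w - 1)*(w^2 - w - 6) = (w - 5)*(w - 1)*(w + 2)*(w - 3)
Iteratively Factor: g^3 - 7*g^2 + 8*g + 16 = (g - 4)*(g^2 - 3*g - 4) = (g - 4)^2*(g + 1)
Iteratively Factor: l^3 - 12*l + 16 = (l - 2)*(l^2 + 2*l - 8) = (l - 2)*(l + 4)*(l - 2)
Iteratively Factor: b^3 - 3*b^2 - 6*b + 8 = (b - 1)*(b^2 - 2*b - 8) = (b - 1)*(b + 2)*(b - 4)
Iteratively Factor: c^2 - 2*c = (c)*(c - 2)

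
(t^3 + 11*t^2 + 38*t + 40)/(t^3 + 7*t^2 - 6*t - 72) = (t^2 + 7*t + 10)/(t^2 + 3*t - 18)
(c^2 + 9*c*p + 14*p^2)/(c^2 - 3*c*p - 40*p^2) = (-c^2 - 9*c*p - 14*p^2)/(-c^2 + 3*c*p + 40*p^2)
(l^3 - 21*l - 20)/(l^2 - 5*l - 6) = (l^2 - l - 20)/(l - 6)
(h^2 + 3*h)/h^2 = (h + 3)/h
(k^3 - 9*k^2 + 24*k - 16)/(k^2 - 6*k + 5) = (k^2 - 8*k + 16)/(k - 5)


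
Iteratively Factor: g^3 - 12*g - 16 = (g + 2)*(g^2 - 2*g - 8) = (g + 2)^2*(g - 4)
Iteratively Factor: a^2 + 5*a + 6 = (a + 3)*(a + 2)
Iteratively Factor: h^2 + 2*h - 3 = (h + 3)*(h - 1)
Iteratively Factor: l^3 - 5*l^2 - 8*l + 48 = (l - 4)*(l^2 - l - 12) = (l - 4)*(l + 3)*(l - 4)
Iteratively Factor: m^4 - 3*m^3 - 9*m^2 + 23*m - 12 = (m - 4)*(m^3 + m^2 - 5*m + 3) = (m - 4)*(m + 3)*(m^2 - 2*m + 1) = (m - 4)*(m - 1)*(m + 3)*(m - 1)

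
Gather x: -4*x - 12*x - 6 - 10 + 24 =8 - 16*x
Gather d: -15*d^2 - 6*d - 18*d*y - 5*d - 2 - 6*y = -15*d^2 + d*(-18*y - 11) - 6*y - 2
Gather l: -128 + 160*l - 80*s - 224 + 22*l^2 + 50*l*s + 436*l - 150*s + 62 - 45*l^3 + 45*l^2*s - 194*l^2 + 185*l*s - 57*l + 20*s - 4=-45*l^3 + l^2*(45*s - 172) + l*(235*s + 539) - 210*s - 294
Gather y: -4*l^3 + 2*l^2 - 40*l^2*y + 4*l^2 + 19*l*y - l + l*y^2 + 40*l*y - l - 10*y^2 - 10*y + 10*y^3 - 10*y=-4*l^3 + 6*l^2 - 2*l + 10*y^3 + y^2*(l - 10) + y*(-40*l^2 + 59*l - 20)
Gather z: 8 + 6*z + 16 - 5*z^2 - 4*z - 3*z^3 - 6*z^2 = -3*z^3 - 11*z^2 + 2*z + 24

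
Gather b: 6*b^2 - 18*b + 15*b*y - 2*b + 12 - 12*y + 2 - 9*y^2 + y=6*b^2 + b*(15*y - 20) - 9*y^2 - 11*y + 14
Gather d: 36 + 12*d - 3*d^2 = -3*d^2 + 12*d + 36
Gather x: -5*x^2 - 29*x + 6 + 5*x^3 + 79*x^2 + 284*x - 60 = 5*x^3 + 74*x^2 + 255*x - 54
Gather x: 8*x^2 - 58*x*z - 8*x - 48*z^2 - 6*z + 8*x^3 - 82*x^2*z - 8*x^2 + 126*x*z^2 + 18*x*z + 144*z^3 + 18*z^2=8*x^3 - 82*x^2*z + x*(126*z^2 - 40*z - 8) + 144*z^3 - 30*z^2 - 6*z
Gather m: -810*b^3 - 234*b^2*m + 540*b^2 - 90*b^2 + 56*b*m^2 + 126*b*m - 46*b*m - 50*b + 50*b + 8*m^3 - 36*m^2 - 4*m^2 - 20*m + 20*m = -810*b^3 + 450*b^2 + 8*m^3 + m^2*(56*b - 40) + m*(-234*b^2 + 80*b)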